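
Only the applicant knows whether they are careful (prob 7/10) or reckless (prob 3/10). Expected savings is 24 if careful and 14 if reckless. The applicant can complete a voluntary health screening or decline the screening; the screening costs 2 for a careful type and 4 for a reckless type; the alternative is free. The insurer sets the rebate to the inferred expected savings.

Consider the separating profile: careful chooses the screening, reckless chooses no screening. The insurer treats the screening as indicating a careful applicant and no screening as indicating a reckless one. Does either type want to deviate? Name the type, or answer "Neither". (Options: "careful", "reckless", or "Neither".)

reckless

The screening pays 24; no screening pays 14.
careful: assigned the screening, nets 24 − 2 = 22; deviating to no screening nets 14.
reckless: assigned no screening, nets 14; deviating to the screening nets 24 − 4 = 20.
The reckless type gains 6 by deviating.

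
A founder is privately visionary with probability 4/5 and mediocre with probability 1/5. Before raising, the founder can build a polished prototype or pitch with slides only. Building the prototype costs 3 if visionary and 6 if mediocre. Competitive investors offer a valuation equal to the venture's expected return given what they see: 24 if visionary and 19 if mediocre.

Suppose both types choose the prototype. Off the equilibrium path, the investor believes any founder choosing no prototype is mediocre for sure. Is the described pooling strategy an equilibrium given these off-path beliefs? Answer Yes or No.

No

On path, the investor holds the prior and pays 4/5·24 + 1/5·19 = 23. Off path (no prototype), believing mediocre, it pays 19.
visionary: the prototype nets 23 − 3 = 20; no prototype nets 19. visionary stays.
mediocre: the prototype nets 23 − 6 = 17; no prototype nets 19. mediocre would deviate.
A type deviates, so pooling fails.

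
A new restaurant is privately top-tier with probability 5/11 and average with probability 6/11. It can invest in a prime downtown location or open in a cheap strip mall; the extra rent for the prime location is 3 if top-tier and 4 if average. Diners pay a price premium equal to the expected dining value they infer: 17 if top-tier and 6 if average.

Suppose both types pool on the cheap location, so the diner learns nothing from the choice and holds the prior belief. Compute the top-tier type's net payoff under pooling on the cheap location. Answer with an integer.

11

Pooled price premium = 5/11·17 + 6/11·6 = 11.
top-tier pays no cost for the cheap location, so net payoff = 11.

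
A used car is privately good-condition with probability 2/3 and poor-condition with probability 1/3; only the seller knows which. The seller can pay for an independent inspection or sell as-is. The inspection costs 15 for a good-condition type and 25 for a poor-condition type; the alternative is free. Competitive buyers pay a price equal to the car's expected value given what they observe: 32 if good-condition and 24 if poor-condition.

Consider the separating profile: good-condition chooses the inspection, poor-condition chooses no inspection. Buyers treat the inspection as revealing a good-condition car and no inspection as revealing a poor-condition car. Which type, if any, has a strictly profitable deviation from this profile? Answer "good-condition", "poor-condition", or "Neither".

The inspection pays 32; no inspection pays 24.
good-condition: assigned the inspection, nets 32 − 15 = 17; deviating to no inspection nets 24.
poor-condition: assigned no inspection, nets 24; deviating to the inspection nets 32 − 25 = 7.
The good-condition type gains 7 by deviating.

good-condition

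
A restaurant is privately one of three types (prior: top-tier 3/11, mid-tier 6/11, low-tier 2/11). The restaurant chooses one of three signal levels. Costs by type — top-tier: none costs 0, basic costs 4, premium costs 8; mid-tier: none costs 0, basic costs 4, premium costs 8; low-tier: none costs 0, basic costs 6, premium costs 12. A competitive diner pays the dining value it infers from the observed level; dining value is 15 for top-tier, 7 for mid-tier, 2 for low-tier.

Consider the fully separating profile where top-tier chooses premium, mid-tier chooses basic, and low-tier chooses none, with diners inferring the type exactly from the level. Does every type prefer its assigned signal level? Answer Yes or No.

No

Separating price premiums: premium → 15, basic → 7, none → 2.
top-tier (assigned premium): none: 2 − 0 = 2; basic: 7 − 4 = 3; premium: 15 − 8 = 7. top-tier stays.
mid-tier (assigned basic): none: 2 − 0 = 2; basic: 7 − 4 = 3; premium: 15 − 8 = 7. mid-tier prefers premium.
low-tier (assigned none): none: 2 − 0 = 2; basic: 7 − 6 = 1; premium: 15 − 12 = 3. low-tier prefers premium.
At least one type deviates; the separating profile fails.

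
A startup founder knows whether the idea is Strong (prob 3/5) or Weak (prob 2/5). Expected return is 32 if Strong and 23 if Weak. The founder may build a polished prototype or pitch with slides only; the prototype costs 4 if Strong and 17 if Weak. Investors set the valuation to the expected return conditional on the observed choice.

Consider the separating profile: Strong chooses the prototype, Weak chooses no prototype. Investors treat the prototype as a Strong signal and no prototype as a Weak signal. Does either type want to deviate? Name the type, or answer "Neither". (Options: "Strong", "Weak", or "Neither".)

The prototype pays 32; no prototype pays 23.
Strong: assigned the prototype, nets 32 − 4 = 28; deviating to no prototype nets 23.
Weak: assigned no prototype, nets 23; deviating to the prototype nets 32 − 17 = 15.
Both types strictly prefer their assigned action; no profitable deviation.

Neither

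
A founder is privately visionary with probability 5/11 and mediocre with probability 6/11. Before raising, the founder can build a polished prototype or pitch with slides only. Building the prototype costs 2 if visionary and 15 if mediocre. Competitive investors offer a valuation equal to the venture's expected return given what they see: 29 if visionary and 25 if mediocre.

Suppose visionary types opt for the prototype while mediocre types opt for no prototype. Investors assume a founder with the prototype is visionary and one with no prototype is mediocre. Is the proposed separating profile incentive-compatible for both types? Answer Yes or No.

Under these beliefs, the prototype earns valuation 29 and no prototype earns valuation 25.
visionary: the prototype nets 29 − 2 = 27; no prototype nets 25. visionary prefers the prototype.
mediocre: the prototype nets 29 − 15 = 14; no prototype nets 25. mediocre prefers no prototype.
Neither type deviates, so the separating profile is an equilibrium.

Yes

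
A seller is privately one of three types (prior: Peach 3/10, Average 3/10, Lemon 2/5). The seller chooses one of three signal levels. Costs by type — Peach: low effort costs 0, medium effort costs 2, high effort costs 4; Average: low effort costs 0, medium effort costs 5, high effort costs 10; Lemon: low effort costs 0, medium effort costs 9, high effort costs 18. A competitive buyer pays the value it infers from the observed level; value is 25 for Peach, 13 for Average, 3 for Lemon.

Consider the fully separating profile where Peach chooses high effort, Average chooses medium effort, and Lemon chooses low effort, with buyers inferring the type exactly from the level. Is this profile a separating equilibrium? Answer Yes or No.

No

Separating prices: high effort → 25, medium effort → 13, low effort → 3.
Peach (assigned high effort): low effort: 3 − 0 = 3; medium effort: 13 − 2 = 11; high effort: 25 − 4 = 21. Peach stays.
Average (assigned medium effort): low effort: 3 − 0 = 3; medium effort: 13 − 5 = 8; high effort: 25 − 10 = 15. Average prefers high effort.
Lemon (assigned low effort): low effort: 3 − 0 = 3; medium effort: 13 − 9 = 4; high effort: 25 − 18 = 7. Lemon prefers high effort.
At least one type deviates; the separating profile fails.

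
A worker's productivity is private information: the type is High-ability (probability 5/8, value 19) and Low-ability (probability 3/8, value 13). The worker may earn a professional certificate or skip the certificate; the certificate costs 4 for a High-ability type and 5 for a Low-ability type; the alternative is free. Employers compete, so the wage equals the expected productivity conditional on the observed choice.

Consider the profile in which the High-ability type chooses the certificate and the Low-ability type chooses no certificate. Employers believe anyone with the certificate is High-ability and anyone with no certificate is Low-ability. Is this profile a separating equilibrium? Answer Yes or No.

No

Under these beliefs, the certificate earns wage 19 and no certificate earns wage 13.
High-ability: the certificate nets 19 − 4 = 15; no certificate nets 13. High-ability prefers the certificate.
Low-ability: the certificate nets 19 − 5 = 14; no certificate nets 13. Low-ability would deviate to the certificate.
Low-ability has a profitable deviation, so the profile is not an equilibrium.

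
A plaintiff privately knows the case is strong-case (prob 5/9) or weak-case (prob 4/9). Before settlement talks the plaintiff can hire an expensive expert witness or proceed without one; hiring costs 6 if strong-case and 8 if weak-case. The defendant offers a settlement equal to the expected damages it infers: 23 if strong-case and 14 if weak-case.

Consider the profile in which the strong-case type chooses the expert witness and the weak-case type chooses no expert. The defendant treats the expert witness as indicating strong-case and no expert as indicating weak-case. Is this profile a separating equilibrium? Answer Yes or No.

No

Under these beliefs, the expert witness earns settlement 23 and no expert earns settlement 14.
strong-case: the expert witness nets 23 − 6 = 17; no expert nets 14. strong-case prefers the expert witness.
weak-case: the expert witness nets 23 − 8 = 15; no expert nets 14. weak-case would deviate to the expert witness.
weak-case has a profitable deviation, so the profile is not an equilibrium.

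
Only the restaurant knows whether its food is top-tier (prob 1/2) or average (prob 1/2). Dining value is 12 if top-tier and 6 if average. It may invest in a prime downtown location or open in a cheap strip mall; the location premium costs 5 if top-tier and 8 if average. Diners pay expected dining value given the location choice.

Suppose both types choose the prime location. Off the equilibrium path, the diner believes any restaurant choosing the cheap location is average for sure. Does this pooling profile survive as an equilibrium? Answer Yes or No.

On path, the diner holds the prior and pays 1/2·12 + 1/2·6 = 9. Off path (the cheap location), believing average, it pays 6.
top-tier: the prime location nets 9 − 5 = 4; the cheap location nets 6. top-tier would deviate.
average: the prime location nets 9 − 8 = 1; the cheap location nets 6. average would deviate.
A type deviates, so pooling fails.

No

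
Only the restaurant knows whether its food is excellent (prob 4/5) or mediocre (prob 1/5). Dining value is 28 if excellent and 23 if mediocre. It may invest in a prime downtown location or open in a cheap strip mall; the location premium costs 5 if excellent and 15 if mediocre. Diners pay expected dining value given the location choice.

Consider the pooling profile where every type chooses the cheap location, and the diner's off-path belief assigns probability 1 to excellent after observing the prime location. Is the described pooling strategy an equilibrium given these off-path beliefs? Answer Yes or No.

On path, the diner holds the prior and pays 4/5·28 + 1/5·23 = 27. Off path (the prime location), believing excellent, it pays 28.
excellent: the cheap location nets 27; the prime location nets 28 − 5 = 23. excellent stays.
mediocre: the cheap location nets 27; the prime location nets 28 − 15 = 13. mediocre stays.
No type deviates, so pooling is sustained.

Yes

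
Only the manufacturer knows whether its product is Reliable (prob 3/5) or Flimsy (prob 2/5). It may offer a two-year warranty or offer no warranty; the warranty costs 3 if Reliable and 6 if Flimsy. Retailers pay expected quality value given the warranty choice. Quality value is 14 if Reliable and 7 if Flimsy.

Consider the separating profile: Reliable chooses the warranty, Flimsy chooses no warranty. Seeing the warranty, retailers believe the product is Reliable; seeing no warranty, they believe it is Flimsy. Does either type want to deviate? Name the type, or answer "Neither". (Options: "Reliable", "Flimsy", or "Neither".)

The warranty pays 14; no warranty pays 7.
Reliable: assigned the warranty, nets 14 − 3 = 11; deviating to no warranty nets 7.
Flimsy: assigned no warranty, nets 7; deviating to the warranty nets 14 − 6 = 8.
The Flimsy type gains 1 by deviating.

Flimsy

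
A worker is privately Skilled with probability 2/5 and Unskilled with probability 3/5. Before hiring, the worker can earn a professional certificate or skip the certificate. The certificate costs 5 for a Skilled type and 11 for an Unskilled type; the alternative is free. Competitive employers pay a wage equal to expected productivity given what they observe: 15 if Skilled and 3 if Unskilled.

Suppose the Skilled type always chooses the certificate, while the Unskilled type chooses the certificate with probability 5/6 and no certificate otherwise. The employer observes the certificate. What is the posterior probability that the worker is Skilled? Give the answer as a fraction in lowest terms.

4/9

P(the certificate) = (2/5)·1 + (3/5)·(5/6) = 9/10.
By Bayes' rule, P(Skilled | the certificate) = (2/5) / (9/10) = 4/9.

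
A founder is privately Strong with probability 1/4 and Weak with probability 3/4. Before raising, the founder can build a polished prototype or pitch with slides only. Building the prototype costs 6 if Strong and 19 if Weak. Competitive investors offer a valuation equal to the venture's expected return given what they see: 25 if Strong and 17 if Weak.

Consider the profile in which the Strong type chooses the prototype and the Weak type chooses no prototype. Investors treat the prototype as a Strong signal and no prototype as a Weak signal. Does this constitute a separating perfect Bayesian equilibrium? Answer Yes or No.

Yes

Under these beliefs, the prototype earns valuation 25 and no prototype earns valuation 17.
Strong: the prototype nets 25 − 6 = 19; no prototype nets 17. Strong prefers the prototype.
Weak: the prototype nets 25 − 19 = 6; no prototype nets 17. Weak prefers no prototype.
Neither type deviates, so the separating profile is an equilibrium.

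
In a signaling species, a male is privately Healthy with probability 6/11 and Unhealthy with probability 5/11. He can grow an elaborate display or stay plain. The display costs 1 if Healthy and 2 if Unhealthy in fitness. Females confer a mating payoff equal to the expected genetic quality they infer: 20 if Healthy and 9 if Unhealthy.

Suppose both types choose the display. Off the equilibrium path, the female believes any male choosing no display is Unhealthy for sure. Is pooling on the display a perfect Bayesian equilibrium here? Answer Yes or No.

On path, the female holds the prior and pays 6/11·20 + 5/11·9 = 15. Off path (no display), believing Unhealthy, it pays 9.
Healthy: the display nets 15 − 1 = 14; no display nets 9. Healthy stays.
Unhealthy: the display nets 15 − 2 = 13; no display nets 9. Unhealthy stays.
No type deviates, so pooling is sustained.

Yes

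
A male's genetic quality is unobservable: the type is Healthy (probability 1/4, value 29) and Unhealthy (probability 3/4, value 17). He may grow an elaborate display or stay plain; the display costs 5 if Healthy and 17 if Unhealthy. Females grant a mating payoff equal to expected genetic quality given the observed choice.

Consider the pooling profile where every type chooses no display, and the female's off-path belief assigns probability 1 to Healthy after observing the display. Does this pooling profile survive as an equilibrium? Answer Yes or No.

On path, the female holds the prior and pays 1/4·29 + 3/4·17 = 20. Off path (the display), believing Healthy, it pays 29.
Healthy: no display nets 20; the display nets 29 − 5 = 24. Healthy would deviate.
Unhealthy: no display nets 20; the display nets 29 − 17 = 12. Unhealthy stays.
A type deviates, so pooling fails.

No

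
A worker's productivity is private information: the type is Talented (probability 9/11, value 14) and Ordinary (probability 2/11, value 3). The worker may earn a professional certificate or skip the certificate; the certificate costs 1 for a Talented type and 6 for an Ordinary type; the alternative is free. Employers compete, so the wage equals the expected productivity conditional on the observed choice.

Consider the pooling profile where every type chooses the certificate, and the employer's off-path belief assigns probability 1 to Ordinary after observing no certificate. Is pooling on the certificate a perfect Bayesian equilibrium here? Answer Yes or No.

Yes

On path, the employer holds the prior and pays 9/11·14 + 2/11·3 = 12. Off path (no certificate), believing Ordinary, it pays 3.
Talented: the certificate nets 12 − 1 = 11; no certificate nets 3. Talented stays.
Ordinary: the certificate nets 12 − 6 = 6; no certificate nets 3. Ordinary stays.
No type deviates, so pooling is sustained.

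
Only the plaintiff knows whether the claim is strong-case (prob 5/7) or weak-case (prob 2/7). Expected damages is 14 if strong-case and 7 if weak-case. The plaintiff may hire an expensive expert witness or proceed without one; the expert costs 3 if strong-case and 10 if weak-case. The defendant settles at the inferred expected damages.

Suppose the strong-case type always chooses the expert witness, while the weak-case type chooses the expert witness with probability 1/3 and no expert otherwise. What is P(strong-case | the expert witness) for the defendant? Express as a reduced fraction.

P(the expert witness) = (5/7)·1 + (2/7)·(1/3) = 17/21.
By Bayes' rule, P(strong-case | the expert witness) = (5/7) / (17/21) = 15/17.

15/17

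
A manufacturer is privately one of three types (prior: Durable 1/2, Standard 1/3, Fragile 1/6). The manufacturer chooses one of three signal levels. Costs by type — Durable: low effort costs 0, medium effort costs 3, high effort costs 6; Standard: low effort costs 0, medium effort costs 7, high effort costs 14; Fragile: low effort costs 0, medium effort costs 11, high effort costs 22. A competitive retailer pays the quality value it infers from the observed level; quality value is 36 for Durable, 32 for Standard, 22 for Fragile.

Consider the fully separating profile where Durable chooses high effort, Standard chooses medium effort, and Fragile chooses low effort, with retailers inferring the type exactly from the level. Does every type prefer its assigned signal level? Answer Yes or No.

Yes

Separating prices: high effort → 36, medium effort → 32, low effort → 22.
Durable (assigned high effort): low effort: 22 − 0 = 22; medium effort: 32 − 3 = 29; high effort: 36 − 6 = 30. Durable stays.
Standard (assigned medium effort): low effort: 22 − 0 = 22; medium effort: 32 − 7 = 25; high effort: 36 − 14 = 22. Standard stays.
Fragile (assigned low effort): low effort: 22 − 0 = 22; medium effort: 32 − 11 = 21; high effort: 36 − 22 = 14. Fragile stays.
Every type prefers its assigned level; separation holds.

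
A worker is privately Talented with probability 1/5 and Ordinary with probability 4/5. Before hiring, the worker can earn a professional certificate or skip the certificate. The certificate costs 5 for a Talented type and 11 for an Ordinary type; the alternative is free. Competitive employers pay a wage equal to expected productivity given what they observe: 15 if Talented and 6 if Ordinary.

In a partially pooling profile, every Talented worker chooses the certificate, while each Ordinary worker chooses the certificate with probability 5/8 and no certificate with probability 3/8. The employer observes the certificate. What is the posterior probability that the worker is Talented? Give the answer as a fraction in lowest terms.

2/7

P(the certificate) = (1/5)·1 + (4/5)·(5/8) = 7/10.
By Bayes' rule, P(Talented | the certificate) = (1/5) / (7/10) = 2/7.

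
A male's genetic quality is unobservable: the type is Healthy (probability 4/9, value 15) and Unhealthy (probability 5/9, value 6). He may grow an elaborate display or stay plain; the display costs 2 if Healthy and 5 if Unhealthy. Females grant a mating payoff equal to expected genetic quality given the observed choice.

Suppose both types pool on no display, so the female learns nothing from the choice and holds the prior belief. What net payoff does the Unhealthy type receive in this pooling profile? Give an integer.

10

Pooled mating payoff = 4/9·15 + 5/9·6 = 10.
Unhealthy pays no cost for no display, so net payoff = 10.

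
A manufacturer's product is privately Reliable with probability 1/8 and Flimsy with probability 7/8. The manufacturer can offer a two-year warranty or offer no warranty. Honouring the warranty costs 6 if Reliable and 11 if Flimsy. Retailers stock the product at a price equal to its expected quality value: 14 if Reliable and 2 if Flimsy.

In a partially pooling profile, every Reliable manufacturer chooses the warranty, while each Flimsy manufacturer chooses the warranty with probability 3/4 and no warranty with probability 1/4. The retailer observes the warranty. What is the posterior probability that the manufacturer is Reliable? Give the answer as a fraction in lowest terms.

4/25

P(the warranty) = (1/8)·1 + (7/8)·(3/4) = 25/32.
By Bayes' rule, P(Reliable | the warranty) = (1/8) / (25/32) = 4/25.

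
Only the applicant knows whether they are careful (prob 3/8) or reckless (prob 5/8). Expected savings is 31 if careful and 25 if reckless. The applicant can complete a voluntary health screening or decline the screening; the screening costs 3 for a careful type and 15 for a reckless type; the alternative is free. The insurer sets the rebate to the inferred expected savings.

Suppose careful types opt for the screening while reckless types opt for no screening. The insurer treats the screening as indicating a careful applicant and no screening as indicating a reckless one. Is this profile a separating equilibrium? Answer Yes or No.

Yes

Under these beliefs, the screening earns rebate 31 and no screening earns rebate 25.
careful: the screening nets 31 − 3 = 28; no screening nets 25. careful prefers the screening.
reckless: the screening nets 31 − 15 = 16; no screening nets 25. reckless prefers no screening.
Neither type deviates, so the separating profile is an equilibrium.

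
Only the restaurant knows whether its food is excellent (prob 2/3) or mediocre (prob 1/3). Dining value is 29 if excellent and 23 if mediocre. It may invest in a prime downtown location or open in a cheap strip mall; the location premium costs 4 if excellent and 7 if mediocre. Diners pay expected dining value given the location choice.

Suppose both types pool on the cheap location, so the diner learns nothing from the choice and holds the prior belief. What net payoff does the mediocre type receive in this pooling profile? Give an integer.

27

Pooled price premium = 2/3·29 + 1/3·23 = 27.
mediocre pays no cost for the cheap location, so net payoff = 27.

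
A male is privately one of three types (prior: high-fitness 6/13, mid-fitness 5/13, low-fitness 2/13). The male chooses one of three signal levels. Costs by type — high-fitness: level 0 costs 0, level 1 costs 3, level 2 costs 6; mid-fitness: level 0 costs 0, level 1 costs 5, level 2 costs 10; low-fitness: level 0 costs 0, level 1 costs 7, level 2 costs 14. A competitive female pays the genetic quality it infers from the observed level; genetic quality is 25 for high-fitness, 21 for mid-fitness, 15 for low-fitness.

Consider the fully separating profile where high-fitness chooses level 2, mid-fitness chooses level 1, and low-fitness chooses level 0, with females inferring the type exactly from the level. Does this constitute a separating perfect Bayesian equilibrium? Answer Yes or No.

Yes

Separating mating payoffs: level 2 → 25, level 1 → 21, level 0 → 15.
high-fitness (assigned level 2): level 0: 15 − 0 = 15; level 1: 21 − 3 = 18; level 2: 25 − 6 = 19. high-fitness stays.
mid-fitness (assigned level 1): level 0: 15 − 0 = 15; level 1: 21 − 5 = 16; level 2: 25 − 10 = 15. mid-fitness stays.
low-fitness (assigned level 0): level 0: 15 − 0 = 15; level 1: 21 − 7 = 14; level 2: 25 − 14 = 11. low-fitness stays.
Every type prefers its assigned level; separation holds.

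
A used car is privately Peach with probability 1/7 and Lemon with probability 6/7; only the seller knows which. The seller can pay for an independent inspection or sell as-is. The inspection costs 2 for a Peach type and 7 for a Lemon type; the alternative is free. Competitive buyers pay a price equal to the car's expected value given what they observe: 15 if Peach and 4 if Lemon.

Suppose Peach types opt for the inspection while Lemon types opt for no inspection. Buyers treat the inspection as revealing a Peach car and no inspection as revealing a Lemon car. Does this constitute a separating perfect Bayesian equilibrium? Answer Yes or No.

No

Under these beliefs, the inspection earns price 15 and no inspection earns price 4.
Peach: the inspection nets 15 − 2 = 13; no inspection nets 4. Peach prefers the inspection.
Lemon: the inspection nets 15 − 7 = 8; no inspection nets 4. Lemon would deviate to the inspection.
Lemon has a profitable deviation, so the profile is not an equilibrium.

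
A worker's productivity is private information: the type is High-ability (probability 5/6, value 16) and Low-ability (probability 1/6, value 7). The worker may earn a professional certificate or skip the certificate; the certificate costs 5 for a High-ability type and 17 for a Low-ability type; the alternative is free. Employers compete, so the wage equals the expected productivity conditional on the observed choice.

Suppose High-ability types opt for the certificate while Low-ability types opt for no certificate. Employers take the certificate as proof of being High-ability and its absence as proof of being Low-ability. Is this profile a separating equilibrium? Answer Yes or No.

Yes

Under these beliefs, the certificate earns wage 16 and no certificate earns wage 7.
High-ability: the certificate nets 16 − 5 = 11; no certificate nets 7. High-ability prefers the certificate.
Low-ability: the certificate nets 16 − 17 = -1; no certificate nets 7. Low-ability prefers no certificate.
Neither type deviates, so the separating profile is an equilibrium.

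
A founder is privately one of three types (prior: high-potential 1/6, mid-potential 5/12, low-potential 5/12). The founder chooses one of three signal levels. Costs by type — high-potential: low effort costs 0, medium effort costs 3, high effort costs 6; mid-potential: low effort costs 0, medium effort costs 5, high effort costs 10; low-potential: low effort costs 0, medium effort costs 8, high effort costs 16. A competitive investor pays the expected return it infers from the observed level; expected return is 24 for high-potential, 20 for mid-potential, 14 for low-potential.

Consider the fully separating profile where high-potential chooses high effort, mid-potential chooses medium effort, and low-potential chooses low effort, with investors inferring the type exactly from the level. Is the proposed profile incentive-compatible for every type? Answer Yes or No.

Yes

Separating valuations: high effort → 24, medium effort → 20, low effort → 14.
high-potential (assigned high effort): low effort: 14 − 0 = 14; medium effort: 20 − 3 = 17; high effort: 24 − 6 = 18. high-potential stays.
mid-potential (assigned medium effort): low effort: 14 − 0 = 14; medium effort: 20 − 5 = 15; high effort: 24 − 10 = 14. mid-potential stays.
low-potential (assigned low effort): low effort: 14 − 0 = 14; medium effort: 20 − 8 = 12; high effort: 24 − 16 = 8. low-potential stays.
Every type prefers its assigned level; separation holds.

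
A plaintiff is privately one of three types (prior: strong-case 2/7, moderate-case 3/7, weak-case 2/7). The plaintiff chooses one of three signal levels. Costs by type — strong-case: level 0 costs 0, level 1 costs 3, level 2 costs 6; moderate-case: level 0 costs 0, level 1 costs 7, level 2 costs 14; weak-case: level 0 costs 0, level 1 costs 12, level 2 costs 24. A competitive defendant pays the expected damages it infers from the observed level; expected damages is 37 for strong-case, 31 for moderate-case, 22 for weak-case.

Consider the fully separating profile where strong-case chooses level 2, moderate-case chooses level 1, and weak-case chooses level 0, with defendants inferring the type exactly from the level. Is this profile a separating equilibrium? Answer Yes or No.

Yes

Separating settlements: level 2 → 37, level 1 → 31, level 0 → 22.
strong-case (assigned level 2): level 0: 22 − 0 = 22; level 1: 31 − 3 = 28; level 2: 37 − 6 = 31. strong-case stays.
moderate-case (assigned level 1): level 0: 22 − 0 = 22; level 1: 31 − 7 = 24; level 2: 37 − 14 = 23. moderate-case stays.
weak-case (assigned level 0): level 0: 22 − 0 = 22; level 1: 31 − 12 = 19; level 2: 37 − 24 = 13. weak-case stays.
Every type prefers its assigned level; separation holds.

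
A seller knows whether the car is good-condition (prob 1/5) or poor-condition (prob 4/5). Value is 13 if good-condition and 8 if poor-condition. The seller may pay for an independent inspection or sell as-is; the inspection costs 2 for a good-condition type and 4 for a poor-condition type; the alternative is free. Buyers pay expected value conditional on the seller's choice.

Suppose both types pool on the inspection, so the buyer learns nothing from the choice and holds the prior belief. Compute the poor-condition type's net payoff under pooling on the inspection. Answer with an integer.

5

Pooled price = 1/5·13 + 4/5·8 = 9.
poor-condition pays cost 4 for the inspection, so net payoff = 9 − 4 = 5.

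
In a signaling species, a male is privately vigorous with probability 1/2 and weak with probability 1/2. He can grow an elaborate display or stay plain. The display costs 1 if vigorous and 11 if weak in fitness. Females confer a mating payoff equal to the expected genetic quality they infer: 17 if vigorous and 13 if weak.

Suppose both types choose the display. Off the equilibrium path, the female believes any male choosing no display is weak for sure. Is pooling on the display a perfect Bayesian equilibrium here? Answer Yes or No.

No

On path, the female holds the prior and pays 1/2·17 + 1/2·13 = 15. Off path (no display), believing weak, it pays 13.
vigorous: the display nets 15 − 1 = 14; no display nets 13. vigorous stays.
weak: the display nets 15 − 11 = 4; no display nets 13. weak would deviate.
A type deviates, so pooling fails.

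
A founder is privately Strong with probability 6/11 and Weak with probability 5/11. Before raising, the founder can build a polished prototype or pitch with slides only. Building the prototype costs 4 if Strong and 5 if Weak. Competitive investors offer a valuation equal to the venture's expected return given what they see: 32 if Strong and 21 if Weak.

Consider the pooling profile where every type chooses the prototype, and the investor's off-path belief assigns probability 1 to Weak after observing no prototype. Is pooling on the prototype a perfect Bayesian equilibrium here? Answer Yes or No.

On path, the investor holds the prior and pays 6/11·32 + 5/11·21 = 27. Off path (no prototype), believing Weak, it pays 21.
Strong: the prototype nets 27 − 4 = 23; no prototype nets 21. Strong stays.
Weak: the prototype nets 27 − 5 = 22; no prototype nets 21. Weak stays.
No type deviates, so pooling is sustained.

Yes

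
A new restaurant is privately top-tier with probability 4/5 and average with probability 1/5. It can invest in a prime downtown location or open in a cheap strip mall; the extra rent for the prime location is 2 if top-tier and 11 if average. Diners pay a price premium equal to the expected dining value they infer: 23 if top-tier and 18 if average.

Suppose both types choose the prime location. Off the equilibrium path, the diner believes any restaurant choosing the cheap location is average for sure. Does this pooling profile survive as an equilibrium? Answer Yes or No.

On path, the diner holds the prior and pays 4/5·23 + 1/5·18 = 22. Off path (the cheap location), believing average, it pays 18.
top-tier: the prime location nets 22 − 2 = 20; the cheap location nets 18. top-tier stays.
average: the prime location nets 22 − 11 = 11; the cheap location nets 18. average would deviate.
A type deviates, so pooling fails.

No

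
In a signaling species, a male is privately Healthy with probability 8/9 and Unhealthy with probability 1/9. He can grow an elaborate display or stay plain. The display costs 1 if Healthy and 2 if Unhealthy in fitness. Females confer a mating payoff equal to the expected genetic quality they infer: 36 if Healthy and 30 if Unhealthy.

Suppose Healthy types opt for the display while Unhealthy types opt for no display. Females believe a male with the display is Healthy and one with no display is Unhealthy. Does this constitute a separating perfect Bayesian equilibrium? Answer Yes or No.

Under these beliefs, the display earns mating payoff 36 and no display earns mating payoff 30.
Healthy: the display nets 36 − 1 = 35; no display nets 30. Healthy prefers the display.
Unhealthy: the display nets 36 − 2 = 34; no display nets 30. Unhealthy would deviate to the display.
Unhealthy has a profitable deviation, so the profile is not an equilibrium.

No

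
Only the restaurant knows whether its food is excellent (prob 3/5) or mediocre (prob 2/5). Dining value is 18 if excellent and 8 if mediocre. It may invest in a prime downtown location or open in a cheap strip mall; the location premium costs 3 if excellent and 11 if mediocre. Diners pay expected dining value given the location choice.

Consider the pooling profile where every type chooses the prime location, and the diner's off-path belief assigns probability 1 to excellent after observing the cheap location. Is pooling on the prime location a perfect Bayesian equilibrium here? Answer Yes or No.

On path, the diner holds the prior and pays 3/5·18 + 2/5·8 = 14. Off path (the cheap location), believing excellent, it pays 18.
excellent: the prime location nets 14 − 3 = 11; the cheap location nets 18. excellent would deviate.
mediocre: the prime location nets 14 − 11 = 3; the cheap location nets 18. mediocre would deviate.
A type deviates, so pooling fails.

No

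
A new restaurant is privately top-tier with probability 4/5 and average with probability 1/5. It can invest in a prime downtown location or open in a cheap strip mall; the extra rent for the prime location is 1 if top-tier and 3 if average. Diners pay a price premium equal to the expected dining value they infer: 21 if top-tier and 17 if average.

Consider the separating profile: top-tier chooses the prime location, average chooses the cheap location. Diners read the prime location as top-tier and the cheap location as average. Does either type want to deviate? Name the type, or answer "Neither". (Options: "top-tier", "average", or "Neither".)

average

The prime location pays 21; the cheap location pays 17.
top-tier: assigned the prime location, nets 21 − 1 = 20; deviating to the cheap location nets 17.
average: assigned the cheap location, nets 17; deviating to the prime location nets 21 − 3 = 18.
The average type gains 1 by deviating.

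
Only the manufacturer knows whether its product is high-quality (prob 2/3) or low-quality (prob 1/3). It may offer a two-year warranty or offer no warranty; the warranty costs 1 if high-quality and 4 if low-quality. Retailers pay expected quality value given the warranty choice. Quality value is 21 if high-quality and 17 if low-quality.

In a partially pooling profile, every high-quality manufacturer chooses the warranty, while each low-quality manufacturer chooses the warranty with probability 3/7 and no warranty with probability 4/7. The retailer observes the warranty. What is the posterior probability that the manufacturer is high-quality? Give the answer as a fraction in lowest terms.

14/17

P(the warranty) = (2/3)·1 + (1/3)·(3/7) = 17/21.
By Bayes' rule, P(high-quality | the warranty) = (2/3) / (17/21) = 14/17.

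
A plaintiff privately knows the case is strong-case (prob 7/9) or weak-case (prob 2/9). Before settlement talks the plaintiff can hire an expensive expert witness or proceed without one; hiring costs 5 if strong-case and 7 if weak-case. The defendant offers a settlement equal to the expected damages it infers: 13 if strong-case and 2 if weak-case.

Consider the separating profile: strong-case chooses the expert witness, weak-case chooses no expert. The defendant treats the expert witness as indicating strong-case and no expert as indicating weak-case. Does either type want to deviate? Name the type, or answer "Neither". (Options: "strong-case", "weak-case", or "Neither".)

weak-case

The expert witness pays 13; no expert pays 2.
strong-case: assigned the expert witness, nets 13 − 5 = 8; deviating to no expert nets 2.
weak-case: assigned no expert, nets 2; deviating to the expert witness nets 13 − 7 = 6.
The weak-case type gains 4 by deviating.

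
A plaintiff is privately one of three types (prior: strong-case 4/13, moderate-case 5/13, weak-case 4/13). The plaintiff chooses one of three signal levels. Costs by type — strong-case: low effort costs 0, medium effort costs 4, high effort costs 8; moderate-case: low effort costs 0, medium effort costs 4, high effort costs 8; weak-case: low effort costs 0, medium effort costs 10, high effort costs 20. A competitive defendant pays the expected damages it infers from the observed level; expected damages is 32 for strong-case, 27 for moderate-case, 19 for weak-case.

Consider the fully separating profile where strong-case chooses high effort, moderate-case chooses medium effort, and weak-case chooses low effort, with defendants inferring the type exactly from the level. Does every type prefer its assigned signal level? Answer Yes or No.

No

Separating settlements: high effort → 32, medium effort → 27, low effort → 19.
strong-case (assigned high effort): low effort: 19 − 0 = 19; medium effort: 27 − 4 = 23; high effort: 32 − 8 = 24. strong-case stays.
moderate-case (assigned medium effort): low effort: 19 − 0 = 19; medium effort: 27 − 4 = 23; high effort: 32 − 8 = 24. moderate-case prefers high effort.
weak-case (assigned low effort): low effort: 19 − 0 = 19; medium effort: 27 − 10 = 17; high effort: 32 − 20 = 12. weak-case stays.
At least one type deviates; the separating profile fails.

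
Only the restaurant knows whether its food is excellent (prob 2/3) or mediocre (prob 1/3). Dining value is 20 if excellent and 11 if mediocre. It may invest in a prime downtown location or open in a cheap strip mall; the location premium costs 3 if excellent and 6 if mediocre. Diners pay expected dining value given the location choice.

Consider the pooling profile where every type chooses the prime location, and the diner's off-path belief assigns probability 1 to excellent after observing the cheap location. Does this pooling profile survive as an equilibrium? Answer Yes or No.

No

On path, the diner holds the prior and pays 2/3·20 + 1/3·11 = 17. Off path (the cheap location), believing excellent, it pays 20.
excellent: the prime location nets 17 − 3 = 14; the cheap location nets 20. excellent would deviate.
mediocre: the prime location nets 17 − 6 = 11; the cheap location nets 20. mediocre would deviate.
A type deviates, so pooling fails.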